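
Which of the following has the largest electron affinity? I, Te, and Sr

Sr is in period 5, group 2; Te is in period 5, group 16; I is in period 5, group 17.
Electron affinity generally becomes more exothermic across a period toward the halogens and less exothermic down a group.
All lie in period 5, so electron affinity increases left to right.
The largest electron affinity among these belongs to I.

I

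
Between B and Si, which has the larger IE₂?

Consider each +1 ion: B⁺ still has 2 valence electrons; Si⁺ still has 3 valence electrons.
All are still removing valence electrons, so compare the +1 ions as you would atoms: IE_2 generally rises across a period (higher Z_eff) and falls down a group (larger shell), subject to the usual subshell exceptions.
Valence configurations: B⁺ [He]2s², Si⁺ [Ne]3s²3p¹.
Approximate IE_2 values (kJ/mol): B 2427, Si 1577.
Putting it together, IE_2: Si < B.

B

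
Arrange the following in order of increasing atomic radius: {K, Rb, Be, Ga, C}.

C, Be, Ga, K, Rb

Radius decreases left→right (rising Z_eff, same n) and increases top→bottom (higher n).
These span different periods and groups, so the two trends combine.
Be > C: Be lies to the left of C in period 2, so the across-period effect alone puts Be larger.
Ga > Be: period and group pull opposite ways; the down-group shift dominates (124 vs 102 pm).
K > Ga: K lies to the left of Ga in period 4, so the across-period effect alone puts K larger.
Rb > K: Rb sits below K in group 1, so the down-group effect alone puts Rb larger.
Tabulated atomic radius (pm): Be 102, C 75, K 196, Ga 124, Rb 210.
So from smallest to largest: C < Be < Ga < K < Rb.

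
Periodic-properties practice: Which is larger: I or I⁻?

I⁻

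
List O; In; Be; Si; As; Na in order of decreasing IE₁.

O > As > Be > Si > In > Na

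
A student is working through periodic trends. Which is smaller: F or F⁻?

F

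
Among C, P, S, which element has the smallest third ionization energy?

P

The third ionization energy removes an electron from the +2 ion. For each element: C²⁺ still has 2 valence electrons; P²⁺ still has 3 valence electrons; S²⁺ still has 4 valence electrons.
All are still removing valence electrons, so compare the +2 ions as you would atoms: IE_3 generally rises across a period (higher Z_eff) and falls down a group (larger shell), subject to the usual subshell exceptions.
Valence configurations: C²⁺ [He]2s², P²⁺ [Ne]3s²3p¹, S²⁺ [Ne]3s²3p².
Approximate IE_3 values (kJ/mol): C 4620, P 2914, S 3357.
Hence IE_3: P < S < C.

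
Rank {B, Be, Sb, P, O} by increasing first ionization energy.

B < Sb < Be < P < O

First ionization energy rises across a period (greater Z_eff holds electrons more tightly) and falls down a group (valence electrons are farther from the nucleus).
Neither a single period nor a single group — weigh both effects.
Sb > B: the two effects oppose for this pair; the across-period effect wins (831 vs 801 kJ/mol).
Be > Sb: period and group pull opposite ways; the down-group shift dominates (900 vs 831 kJ/mol).
P > Be: the two effects oppose for this pair; the across-period effect wins (1012 vs 900 kJ/mol).
O > P: relative to P, both the across-period and down-group shifts push O's first ionization energy up.
Note the exception: Be has a higher first ionization energy than B, contrary to the simple trend — removing B's lone 2p electron is easier than breaking Be's filled 2s².
Tabulated first ionization energy (kJ/mol): Be 900, B 801, O 1314, P 1012, Sb 831.
So from lowest to highest: B < Sb < Be < P < O.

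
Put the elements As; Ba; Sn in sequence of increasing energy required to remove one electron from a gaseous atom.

Removing the outermost electron gets harder across a period and easier down a group.
Here both period and group differ, so the two effects have to be weighed against each other.
Sn > Ba: relative to Ba, both the across-period and down-group shifts push Sn's first ionization energy up.
As > Sn: relative to Sn, both the across-period and down-group shifts push As's first ionization energy up.
Tabulated first ionization energy (kJ/mol): As 947, Sn 709, Ba 503.
So from lowest to highest: Ba < Sn < As.

Ba, Sn, As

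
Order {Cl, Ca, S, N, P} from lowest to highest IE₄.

After 3 electrons have been removed, what remains? Cl³⁺ still has 4 valence electrons; Ca³⁺ is already 1 electron into the core; S³⁺ still has 3 valence electrons; N³⁺ still has 2 valence electrons; P³⁺ still has 2 valence electrons.
Usually core removal costs more than valence removal, but here the competition is close: a tightly held n=2 valence electron can cost more to remove than an n=3 core electron, so the actual values have to decide it.
Valence configurations: Cl³⁺ [Ne]3s²3p², S³⁺ [Ne]3s²3p¹, N³⁺ [He]2s², P³⁺ [Ne]3s².
S³⁺ loses a lone 3p electron whereas P³⁺ must break into a filled 3s² pair, so IE_4(P) > IE_4(S) even though S has the higher nuclear charge.
Tabulated IE_4 (kJ/mol): Cl 5159, Ca 6491, S 4556, N 7475, P 4964.
Overall IE_4 order: S < P < Cl < Ca < N.

S, P, Cl, Ca, N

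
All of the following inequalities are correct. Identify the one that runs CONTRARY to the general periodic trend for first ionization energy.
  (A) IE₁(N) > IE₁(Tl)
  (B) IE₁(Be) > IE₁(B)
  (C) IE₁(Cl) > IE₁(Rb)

The general trend: first ionization energy increases across a period and decreases down a group.
(A) N (period 2, group 15) vs Tl (period 6, group 13): the stated order agrees with the simple trend.
(B) Be (period 2, group 2) vs B (period 2, group 13): the stated order contradicts the simple trend.
(C) Cl (period 3, group 17) vs Rb (period 5, group 1): the stated order agrees with the simple trend.
The exception is (B): removing B's lone 2p electron is easier than breaking Be's filled 2s².

(B)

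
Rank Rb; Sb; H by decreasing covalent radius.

Rb > Sb > H

Radius decreases left→right (rising Z_eff, same n) and increases top→bottom (higher n).
These span different periods and groups, so the two trends combine.
Sb > H: the two effects oppose for this pair; the down-group effect wins (140 vs 32 pm).
Rb > Sb: both are in period 5; the period trend gives Rb the larger value.
For reference (pm): H 32, Rb 210, Sb 140.
So from largest to smallest: Rb > Sb > H.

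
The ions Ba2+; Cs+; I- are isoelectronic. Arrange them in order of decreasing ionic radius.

I- > Cs+ > Ba2+

All of these have 54 electrons, so size is governed by nuclear charge alone: the more protons, the stronger the pull on the same electron cloud, and the smaller the ion.
Nuclear charges: Ba2+ (Z=56), Cs+ (Z=55), I- (Z=53).
Largest to smallest: I- > Cs+ > Ba2+.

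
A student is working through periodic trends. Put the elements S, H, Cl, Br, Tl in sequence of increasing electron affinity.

Tl < H < S < Br < Cl

H is in period 1, group 1; S is in period 3, group 16; Cl is in period 3, group 17; Br is in period 4, group 17; Tl is in period 6, group 13.
Atoms with high Z_eff and room in the valence shell (especially the halogens) have the most exothermic electron affinities.
Here both period and group differ, so the two effects have to be weighed against each other.
H > Tl: period and group pull opposite ways; the down-group shift dominates (73 vs 19 kJ/mol).
S > H: period and group pull opposite ways; the across-period shift dominates (200 vs 73 kJ/mol).
Br > S: the two effects oppose for this pair; the across-period effect wins (325 vs 200 kJ/mol).
Cl > Br: they share group 17; the group trend gives Cl the larger value.
Approximate values (kJ/mol): H 73, S 200, Cl 349, Br 325, Tl 19.
So from lowest to highest: Tl < H < S < Br < Cl.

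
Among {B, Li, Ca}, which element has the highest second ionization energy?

Li

Consider each +1 ion: B⁺ still has 2 valence electrons; Li⁺ is the bare [He] core; Ca⁺ still has 1 valence electron.
Breaking into a closed-shell core is much more expensive than removing a leftover valence electron — Li has the largest IE_2 here.
Valence configurations: B⁺ [He]2s², Ca⁺ [Ar]4s¹.
The numbers (kJ/mol): B 2427, Li 7298, Ca 1145.
Putting it together, IE_2: Ca < B < Li.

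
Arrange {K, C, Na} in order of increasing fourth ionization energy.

After 3 electrons have been removed, what remains? K³⁺ is already 2 electrons into the core; C³⁺ still has 1 valence electron; Na³⁺ is already 2 electrons into the core.
Usually core removal costs more than valence removal, but here the competition is close: a tightly held n=2 valence electron can cost more to remove than an n=3 core electron, so the actual values have to decide it.
The numbers (kJ/mol): K 5877, C 6223, Na 9543.
Putting it together, IE_4: K < C < Na.

K < C < Na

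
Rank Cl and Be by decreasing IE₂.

Cl, Be

IE_2 is the cost of taking one more electron from the +1 cation: Cl⁺ still has 6 valence electrons; Be⁺ still has 1 valence electron.
All are still removing valence electrons, so compare the +1 ions as you would atoms: IE_2 generally rises across a period (higher Z_eff) and falls down a group (larger shell), subject to the usual subshell exceptions.
Valence configurations: Cl⁺ [Ne]3s²3p⁴, Be⁺ [He]2s¹.
Approximate IE_2 values (kJ/mol): Cl 2298, Be 1757.
Hence IE_2: Be < Cl.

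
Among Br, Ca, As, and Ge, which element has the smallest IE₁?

First ionization energy rises across a period (greater Z_eff holds electrons more tightly) and falls down a group (valence electrons are farther from the nucleus).
All lie in period 4, so first ionization energy increases left to right.
The smallest IE₁ among these belongs to Ca.

Ca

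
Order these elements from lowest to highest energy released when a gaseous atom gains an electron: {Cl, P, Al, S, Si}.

Al < P < Si < S < Cl

Electron affinity generally becomes more exothermic across a period toward the halogens and less exothermic down a group.
All lie in period 3; the across-period trend (electron affinity increases left to right) applies, with the exception below.
Note the exception: Si has a higher electron affinity than P, contrary to the simple trend — adding an electron to P's half-filled 3p³ is unfavourable, so Si (3p²) has the more exothermic EA.
Tabulated electron affinity (kJ/mol): Al 42, Si 134, P 72, S 200, Cl 349.
So from lowest to highest: Al < P < Si < S < Cl.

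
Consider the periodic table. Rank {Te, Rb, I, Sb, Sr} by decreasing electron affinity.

I > Te > Sb > Rb > Sr

Atoms with high Z_eff and room in the valence shell (especially the halogens) have the most exothermic electron affinities.
All lie in period 5; the across-period trend (electron affinity increases left to right) applies, with the exception below.
Note the exception: Rb has a higher electron affinity than Sr, contrary to the simple trend — adding an electron to Sr (ns²) has to open a new, higher-energy np subshell, which is unfavourable.
Tabulated electron affinity (kJ/mol): Rb 47, Sr 5, Sb 103, Te 190, I 295.
So from highest to lowest: I > Te > Sb > Rb > Sr.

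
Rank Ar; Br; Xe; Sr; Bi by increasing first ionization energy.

Sr, Bi, Br, Xe, Ar

Ar is in period 3, group 18; Br is in period 4, group 17; Sr is in period 5, group 2; Xe is in period 5, group 18; Bi is in period 6, group 15.
Removing the outermost electron gets harder across a period and easier down a group.
These span different periods and groups, so the two trends combine.
Bi > Sr: period and group pull opposite ways; the across-period shift dominates (703 vs 550 kJ/mol).
Br > Bi: both effects reinforce here, so Br is clearly the higher of the two.
Xe > Br: period and group pull opposite ways; the across-period shift dominates (1170 vs 1140 kJ/mol).
Ar > Xe: they share group 18; the group trend gives Ar the larger value.
Approximate values (kJ/mol): Ar 1521, Br 1140, Sr 550, Xe 1170, Bi 703.
So from lowest to highest: Sr < Bi < Br < Xe < Ar.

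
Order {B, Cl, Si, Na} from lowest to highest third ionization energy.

After 2 electrons have been removed, what remains? B²⁺ still has 1 valence electron; Cl²⁺ still has 5 valence electrons; Si²⁺ still has 2 valence electrons; Na²⁺ is already 1 electron into the core.
Breaking into a closed-shell core is much more expensive than removing a leftover valence electron — Na has the largest IE_3 here.
Valence configurations: B²⁺ [He]2s¹, Cl²⁺ [Ne]3s²3p³, Si²⁺ [Ne]3s².
Approximate IE_3 values (kJ/mol): B 3660, Cl 3822, Si 3232, Na 6910.
Overall IE_3 order: Si < B < Cl < Na.

Si < B < Cl < Na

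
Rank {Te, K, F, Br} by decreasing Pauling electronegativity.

Electronegativity increases across a period and decreases down a group, tracking effective nuclear charge and atomic size.
Here both period and group differ, so the two effects have to be weighed against each other.
Te > K: period and group pull opposite ways; the across-period shift dominates (2.10 vs 0.82).
Br > Te: relative to Te, both the across-period and down-group shifts push Br's electronegativity up.
F > Br: F sits above Br in group 17, so the down-group effect alone puts F higher.
Tabulated electronegativity (Pauling): F 3.98, K 0.82, Br 2.96, Te 2.10.
So from highest to lowest: F > Br > Te > K.

F > Br > Te > K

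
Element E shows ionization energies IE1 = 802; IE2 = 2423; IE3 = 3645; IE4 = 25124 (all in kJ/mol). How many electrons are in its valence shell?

3

Look for the largest jump between consecutive ionization energies: IE4/IE3 ≈ 6.9, far larger than any earlier ratio.
That jump marks the point where a core electron is being removed. So the atom has 3 valence electrons.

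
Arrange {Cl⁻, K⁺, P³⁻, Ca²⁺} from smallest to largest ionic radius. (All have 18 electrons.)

All of these have 18 electrons, so size is governed by nuclear charge alone: the more protons, the stronger the pull on the same electron cloud, and the smaller the ion.
Nuclear charges: Ca²⁺ (Z=20), K⁺ (Z=19), Cl⁻ (Z=17), P³⁻ (Z=15).
Smallest to largest: Ca²⁺ < K⁺ < Cl⁻ < P³⁻.

Ca²⁺ < K⁺ < Cl⁻ < P³⁻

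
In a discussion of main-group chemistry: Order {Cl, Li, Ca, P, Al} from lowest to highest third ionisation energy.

The third ionization energy removes an electron from the +2 ion. For each element: Cl²⁺ still has 5 valence electrons; Li²⁺ is already 1 electron into the core; Ca²⁺ is the bare [Ar] core; P²⁺ still has 3 valence electrons; Al²⁺ still has 1 valence electron.
Core electrons are held far more tightly than valence electrons, so Ca and Li top the IE_3 order.
Valence configurations: Cl²⁺ [Ne]3s²3p³, P²⁺ [Ne]3s²3p¹, Al²⁺ [Ne]3s¹.
Tabulated IE_3 (kJ/mol): Cl 3822, Li 11815, Ca 4912, P 2914, Al 2745.
So the third ionization energies run Al < P < Cl < Ca < Li.

Al < P < Cl < Ca < Li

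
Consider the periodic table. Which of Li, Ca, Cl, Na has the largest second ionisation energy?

After 1 electron has been removed, what remains? Li⁺ is the bare [He] core; Ca⁺ still has 1 valence electron; Cl⁺ still has 6 valence electrons; Na⁺ is the bare [Ne] core.
Breaking into a closed-shell core is much more expensive than removing a leftover valence electron — Na and Li have the largest IE_2 here.
Valence configurations: Ca⁺ [Ar]4s¹, Cl⁺ [Ne]3s²3p⁴.
Tabulated IE_2 (kJ/mol): Li 7298, Ca 1145, Cl 2298, Na 4562.
Hence IE_2: Ca < Cl < Na < Li.

Li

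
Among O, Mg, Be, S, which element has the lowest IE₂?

The second ionization energy removes an electron from the +1 ion. For each element: O⁺ still has 5 valence electrons; Mg⁺ still has 1 valence electron; Be⁺ still has 1 valence electron; S⁺ still has 5 valence electrons.
All are still removing valence electrons, so compare the +1 ions as you would atoms: IE_2 generally rises across a period (higher Z_eff) and falls down a group (larger shell), subject to the usual subshell exceptions.
Valence configurations: O⁺ [He]2s²2p³, Mg⁺ [Ne]3s¹, Be⁺ [He]2s¹, S⁺ [Ne]3s²3p³.
Tabulated IE_2 (kJ/mol): O 3388, Mg 1451, Be 1757, S 2252.
Putting it together, IE_2: Mg < Be < S < O.

Mg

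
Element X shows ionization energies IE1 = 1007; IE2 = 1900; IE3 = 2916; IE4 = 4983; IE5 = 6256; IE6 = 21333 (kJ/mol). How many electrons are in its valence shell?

Look for the largest jump between consecutive ionization energies: IE6/IE5 ≈ 3.4, far larger than any earlier ratio.
That jump marks the point where a core electron is being removed. So the atom has 5 valence electrons.

5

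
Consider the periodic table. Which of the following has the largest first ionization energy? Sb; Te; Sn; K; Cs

Te

Removing the outermost electron gets harder across a period and easier down a group.
Here both period and group differ, so the two effects have to be weighed against each other.
K > Cs: K sits above Cs in group 1, so the down-group effect alone puts K higher.
Sn > K: period and group pull opposite ways; the across-period shift dominates (709 vs 419 kJ/mol).
Sb > Sn: both are in period 5; the period trend gives Sb the larger value.
Te > Sb: Te lies to the right of Sb in period 5, so the across-period effect alone puts Te higher.
For reference (kJ/mol): K 419, Sn 709, Sb 831, Te 869, Cs 376.
The largest first ionization energy among these belongs to Te.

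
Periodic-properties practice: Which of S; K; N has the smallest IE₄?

IE_4 is the cost of taking one more electron from the +3 cation: S³⁺ still has 3 valence electrons; K³⁺ is already 2 electrons into the core; N³⁺ still has 2 valence electrons.
Usually core removal costs more than valence removal, but here the competition is close: a tightly held n=2 valence electron can cost more to remove than an n=3 core electron, so the actual values have to decide it.
Valence configurations: S³⁺ [Ne]3s²3p¹, N³⁺ [He]2s².
Tabulated IE_4 (kJ/mol): S 4556, K 5877, N 7475.
Overall IE_4 order: S < K < N.

S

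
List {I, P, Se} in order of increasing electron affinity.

Atoms with high Z_eff and room in the valence shell (especially the halogens) have the most exothermic electron affinities.
A diagonal step moves right (one effect) and down (the opposite effect) at once.
Se > P: the two effects oppose for this pair; the across-period effect wins (195 vs 72 kJ/mol).
I > Se: the two effects oppose for this pair; the across-period effect wins (295 vs 195 kJ/mol).
Tabulated electron affinity (kJ/mol): P 72, Se 195, I 295.
So from lowest to highest: P < Se < I.

P < Se < I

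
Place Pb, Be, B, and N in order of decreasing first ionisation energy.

N > Be > B > Pb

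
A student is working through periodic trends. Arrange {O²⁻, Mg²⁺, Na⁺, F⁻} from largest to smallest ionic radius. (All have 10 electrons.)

O²⁻, F⁻, Na⁺, Mg²⁺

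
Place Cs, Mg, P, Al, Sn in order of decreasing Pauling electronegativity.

Mg is in period 3, group 2; Al is in period 3, group 13; P is in period 3, group 15; Sn is in period 5, group 14; Cs is in period 6, group 1.
Smaller atoms with higher effective nuclear charge are more electronegative.
Neither a single period nor a single group — weigh both effects.
Mg > Cs: both effects reinforce here, so Mg is clearly the higher of the two.
Al > Mg: Al lies to the right of Mg in period 3, so the across-period effect alone puts Al higher.
Sn > Al: the two effects oppose for this pair; the across-period effect wins (1.96 vs 1.61).
P > Sn: both effects reinforce here, so P is clearly the higher of the two.
Tabulated electronegativity (Pauling): Mg 1.31, Al 1.61, P 2.19, Sn 1.96, Cs 0.79.
So from highest to lowest: P > Sn > Al > Mg > Cs.

P > Sn > Al > Mg > Cs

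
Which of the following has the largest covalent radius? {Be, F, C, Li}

Li

Li is in period 2, group 1; Be is in period 2, group 2; C is in period 2, group 14; F is in period 2, group 17.
Across a period the added protons contract the valence shell; down a group each new principal shell makes the atom larger.
All lie in period 2, so atomic radius increases right to left.
The largest covalent radius among these belongs to Li.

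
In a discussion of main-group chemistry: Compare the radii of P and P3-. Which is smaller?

P

Forming P3- adds 3 electrons to P. More electron–electron repulsion in the same shell, with unchanged nuclear charge, lets the cloud expand.
An anion is larger than its parent atom: P3- > P.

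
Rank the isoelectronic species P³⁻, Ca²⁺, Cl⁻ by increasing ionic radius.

Ca²⁺, Cl⁻, P³⁻

All of these have 18 electrons, so size is governed by nuclear charge alone: the more protons, the stronger the pull on the same electron cloud, and the smaller the ion.
Nuclear charges: Ca²⁺ (Z=20), Cl⁻ (Z=17), P³⁻ (Z=15).
Smallest to largest: Ca²⁺ < Cl⁻ < P³⁻.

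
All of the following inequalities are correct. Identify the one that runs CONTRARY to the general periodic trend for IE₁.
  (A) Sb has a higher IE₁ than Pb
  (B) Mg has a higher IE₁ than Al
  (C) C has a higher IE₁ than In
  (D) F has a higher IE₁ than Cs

(B)

The general trend: IE₁ increases across a period and decreases down a group.
(A) Sb (period 5, group 15) vs Pb (period 6, group 14): the stated order agrees with the simple trend.
(B) Mg (period 3, group 2) vs Al (period 3, group 13): the stated order contradicts the simple trend.
(C) C (period 2, group 14) vs In (period 5, group 13): the stated order agrees with the simple trend.
(D) F (period 2, group 17) vs Cs (period 6, group 1): the stated order agrees with the simple trend.
The exception is (B): Al's single 3p electron is easier to remove than one from Mg's filled 3s².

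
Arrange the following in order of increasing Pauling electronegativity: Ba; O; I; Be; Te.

Electronegativity increases across a period and decreases down a group, tracking effective nuclear charge and atomic size.
These span different periods and groups, so the two trends combine.
Be > Ba: Be sits above Ba in group 2, so the down-group effect alone puts Be higher.
Te > Be: period and group pull opposite ways; the across-period shift dominates (2.10 vs 1.57).
I > Te: both are in period 5; the period trend gives I the larger value.
O > I: the two effects oppose for this pair; the down-group effect wins (3.44 vs 2.66).
Approximate values (Pauling): Be 1.57, O 3.44, Te 2.10, I 2.66, Ba 0.89.
So from lowest to highest: Ba < Be < Te < I < O.

Ba < Be < Te < I < O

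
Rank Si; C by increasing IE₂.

IE_2 is the cost of taking one more electron from the +1 cation: Si⁺ still has 3 valence electrons; C⁺ still has 3 valence electrons.
All are still removing valence electrons, so compare the +1 ions as you would atoms: IE_2 generally rises across a period (higher Z_eff) and falls down a group (larger shell), subject to the usual subshell exceptions.
Valence configurations: Si⁺ [Ne]3s²3p¹, C⁺ [He]2s²2p¹.
The numbers (kJ/mol): Si 1577, C 2353.
Hence IE_2: Si < C.

Si, C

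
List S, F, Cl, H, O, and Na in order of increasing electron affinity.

Na < H < O < S < F < Cl

H is in period 1, group 1; O is in period 2, group 16; F is in period 2, group 17; Na is in period 3, group 1; S is in period 3, group 16; Cl is in period 3, group 17.
Adding an electron releases more energy for atoms nearer the top right (short of the noble gases).
Neither a single period nor a single group — weigh both effects.
H > Na: they share group 1; the group trend gives H the larger value.
O > H: the two effects oppose for this pair; the across-period effect wins (141 vs 73 kJ/mol).
S > O: this pair runs against the simple trend — see the exception note.
F > S: both effects reinforce here, so F is clearly the higher of the two.
Cl > F: this pair runs against the simple trend — see the exception note.
Note the exception: S has a higher electron affinity than O, contrary to the simple trend — the compact 2p subshell of O repels the added electron more than S's larger 3p does.
Note the exception: Cl has a higher electron affinity than F, contrary to the simple trend — F's small 2p subshell makes the incoming electron feel strong e⁻–e⁻ repulsion, so Cl actually releases more energy on gaining an electron.
Approximate values (kJ/mol): H 73, O 141, F 328, Na 53, S 200, Cl 349.
So from lowest to highest: Na < H < O < S < F < Cl.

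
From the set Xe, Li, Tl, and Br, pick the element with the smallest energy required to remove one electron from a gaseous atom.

Li

First ionization energy rises across a period (greater Z_eff holds electrons more tightly) and falls down a group (valence electrons are farther from the nucleus).
Neither a single period nor a single group — weigh both effects.
Tl > Li: period and group pull opposite ways; the across-period shift dominates (589 vs 520 kJ/mol).
Br > Tl: relative to Tl, both the across-period and down-group shifts push Br's first ionization energy up.
Xe > Br: period and group pull opposite ways; the across-period shift dominates (1170 vs 1140 kJ/mol).
For reference (kJ/mol): Li 520, Br 1140, Xe 1170, Tl 589.
The smallest energy required to remove one electron from a gaseous atom among these belongs to Li.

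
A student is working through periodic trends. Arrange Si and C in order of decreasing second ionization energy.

C, Si

After 1 electron has been removed, what remains? Si⁺ still has 3 valence electrons; C⁺ still has 3 valence electrons.
All are still removing valence electrons, so compare the +1 ions as you would atoms: IE_2 generally rises across a period (higher Z_eff) and falls down a group (larger shell), subject to the usual subshell exceptions.
Valence configurations: Si⁺ [Ne]3s²3p¹, C⁺ [He]2s²2p¹.
The numbers (kJ/mol): Si 1577, C 2353.
Overall IE_2 order: Si < C.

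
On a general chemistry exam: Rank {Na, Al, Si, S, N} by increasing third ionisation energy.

After 2 electrons have been removed, what remains? Na²⁺ is already 1 electron into the core; Al²⁺ still has 1 valence electron; Si²⁺ still has 2 valence electrons; S²⁺ still has 4 valence electrons; N²⁺ still has 3 valence electrons.
Breaking into a closed-shell core is much more expensive than removing a leftover valence electron — Na has the largest IE_3 here.
Valence configurations: Al²⁺ [Ne]3s¹, Si²⁺ [Ne]3s², S²⁺ [Ne]3s²3p², N²⁺ [He]2s²2p¹.
The numbers (kJ/mol): Na 6910, Al 2745, Si 3232, S 3357, N 4578.
Putting it together, IE_3: Al < Si < S < N < Na.

Al < Si < S < N < Na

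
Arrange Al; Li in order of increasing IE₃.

Al < Li

Consider each +2 ion: Al²⁺ still has 1 valence electron; Li²⁺ is already 1 electron into the core.
Core electrons are held far more tightly than valence electrons, so Li tops the IE_3 order.
Tabulated IE_3 (kJ/mol): Al 2745, Li 11815.
Putting it together, IE_3: Al < Li.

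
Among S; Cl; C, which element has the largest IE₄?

C

After 3 electrons have been removed, what remains? S³⁺ still has 3 valence electrons; Cl³⁺ still has 4 valence electrons; C³⁺ still has 1 valence electron.
All are still removing valence electrons, so compare the +3 ions as you would atoms: IE_4 generally rises across a period (higher Z_eff) and falls down a group (larger shell), subject to the usual subshell exceptions.
Valence configurations: S³⁺ [Ne]3s²3p¹, Cl³⁺ [Ne]3s²3p², C³⁺ [He]2s¹.
Tabulated IE_4 (kJ/mol): S 4556, Cl 5159, C 6223.
Overall IE_4 order: S < Cl < C.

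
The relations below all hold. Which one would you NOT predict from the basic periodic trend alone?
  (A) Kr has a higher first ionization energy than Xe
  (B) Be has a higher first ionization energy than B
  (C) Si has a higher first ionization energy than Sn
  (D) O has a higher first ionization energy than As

The general trend: first ionization energy increases across a period and decreases down a group.
(A) Kr (period 4, group 18) vs Xe (period 5, group 18): the stated order agrees with the simple trend.
(B) Be (period 2, group 2) vs B (period 2, group 13): the stated order contradicts the simple trend.
(C) Si (period 3, group 14) vs Sn (period 5, group 14): the stated order agrees with the simple trend.
(D) O (period 2, group 16) vs As (period 4, group 15): the stated order agrees with the simple trend.
The exception is (B): removing B's lone 2p electron is easier than breaking Be's filled 2s².

(B)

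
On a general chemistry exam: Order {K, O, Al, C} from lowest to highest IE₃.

After 2 electrons have been removed, what remains? K²⁺ is already 1 electron into the core; O²⁺ still has 4 valence electrons; Al²⁺ still has 1 valence electron; C²⁺ still has 2 valence electrons.
Usually core removal costs more than valence removal, but here the competition is close: a tightly held n=2 valence electron can cost more to remove than an n=3 core electron, so the actual values have to decide it.
Valence configurations: O²⁺ [He]2s²2p², Al²⁺ [Ne]3s¹, C²⁺ [He]2s².
Tabulated IE_3 (kJ/mol): K 4420, O 5300, Al 2745, C 4620.
Hence IE_3: Al < K < C < O.

Al < K < C < O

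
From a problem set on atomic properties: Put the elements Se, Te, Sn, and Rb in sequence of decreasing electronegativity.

Se, Te, Sn, Rb

Electronegativity increases across a period and decreases down a group, tracking effective nuclear charge and atomic size.
Neither a single period nor a single group — weigh both effects.
Sn > Rb: Sn lies to the right of Rb in period 5, so the across-period effect alone puts Sn higher.
Te > Sn: both are in period 5; the period trend gives Te the larger value.
Se > Te: Se sits above Te in group 16, so the down-group effect alone puts Se higher.
Approximate values (Pauling): Se 2.55, Rb 0.82, Sn 1.96, Te 2.10.
So from highest to lowest: Se > Te > Sn > Rb.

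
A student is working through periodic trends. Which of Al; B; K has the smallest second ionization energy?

Al

The second ionization energy removes an electron from the +1 ion. For each element: Al⁺ still has 2 valence electrons; B⁺ still has 2 valence electrons; K⁺ is the bare [Ar] core.
Breaking into a closed-shell core is much more expensive than removing a leftover valence electron — K has the largest IE_2 here.
Valence configurations: Al⁺ [Ne]3s², B⁺ [He]2s².
Approximate IE_2 values (kJ/mol): Al 1817, B 2427, K 3052.
Overall IE_2 order: Al < B < K.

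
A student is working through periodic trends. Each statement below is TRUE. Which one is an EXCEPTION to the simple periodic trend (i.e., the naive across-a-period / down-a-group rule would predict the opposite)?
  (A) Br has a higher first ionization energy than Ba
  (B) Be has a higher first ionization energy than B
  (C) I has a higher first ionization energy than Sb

(B)

The general trend: first ionization energy increases across a period and decreases down a group.
(A) Br (period 4, group 17) vs Ba (period 6, group 2): the stated order agrees with the simple trend.
(B) Be (period 2, group 2) vs B (period 2, group 13): the stated order contradicts the simple trend.
(C) I (period 5, group 17) vs Sb (period 5, group 15): the stated order agrees with the simple trend.
The exception is (B): removing B's lone 2p electron is easier than breaking Be's filled 2s².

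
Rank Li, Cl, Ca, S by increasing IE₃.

After 2 electrons have been removed, what remains? Li²⁺ is already 1 electron into the core; Cl²⁺ still has 5 valence electrons; Ca²⁺ is the bare [Ar] core; S²⁺ still has 4 valence electrons.
Core electrons are held far more tightly than valence electrons, so Ca and Li top the IE_3 order.
Valence configurations: Cl²⁺ [Ne]3s²3p³, S²⁺ [Ne]3s²3p².
The numbers (kJ/mol): Li 11815, Cl 3822, Ca 4912, S 3357.
Overall IE_3 order: S < Cl < Ca < Li.

S < Cl < Ca < Li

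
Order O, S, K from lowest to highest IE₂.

S < K < O

The second ionization energy removes an electron from the +1 ion. For each element: O⁺ still has 5 valence electrons; S⁺ still has 5 valence electrons; K⁺ is the bare [Ar] core.
Usually core removal costs more than valence removal, but here the competition is close: a tightly held n=2 valence electron can cost more to remove than an n=3 core electron, so the actual values have to decide it.
Valence configurations: O⁺ [He]2s²2p³, S⁺ [Ne]3s²3p³.
Approximate IE_2 values (kJ/mol): O 3388, S 2252, K 3052.
Hence IE_2: S < K < O.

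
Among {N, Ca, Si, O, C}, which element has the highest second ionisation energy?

O

After 1 electron has been removed, what remains? N⁺ still has 4 valence electrons; Ca⁺ still has 1 valence electron; Si⁺ still has 3 valence electrons; O⁺ still has 5 valence electrons; C⁺ still has 3 valence electrons.
All are still removing valence electrons, so compare the +1 ions as you would atoms: IE_2 generally rises across a period (higher Z_eff) and falls down a group (larger shell), subject to the usual subshell exceptions.
Valence configurations: N⁺ [He]2s²2p², Ca⁺ [Ar]4s¹, Si⁺ [Ne]3s²3p¹, O⁺ [He]2s²2p³, C⁺ [He]2s²2p¹.
Tabulated IE_2 (kJ/mol): N 2856, Ca 1145, Si 1577, O 3388, C 2353.
Hence IE_2: Ca < Si < C < N < O.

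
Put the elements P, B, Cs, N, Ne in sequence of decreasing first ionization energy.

B is in period 2, group 13; N is in period 2, group 15; Ne is in period 2, group 18; P is in period 3, group 15; Cs is in period 6, group 1.
Removing the outermost electron gets harder across a period and easier down a group.
Here both period and group differ, so the two effects have to be weighed against each other.
B > Cs: both effects reinforce here, so B is clearly the higher of the two.
P > B: the two effects oppose for this pair; the across-period effect wins (1012 vs 801 kJ/mol).
N > P: they share group 15; the group trend gives N the larger value.
Ne > N: Ne lies to the right of N in period 2, so the across-period effect alone puts Ne higher.
Tabulated first ionization energy (kJ/mol): B 801, N 1402, Ne 2081, P 1012, Cs 376.
So from highest to lowest: Ne > N > P > B > Cs.

Ne > N > P > B > Cs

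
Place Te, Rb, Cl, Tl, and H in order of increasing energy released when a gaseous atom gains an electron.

Atoms with high Z_eff and room in the valence shell (especially the halogens) have the most exothermic electron affinities.
These span different periods and groups, so the two trends combine.
Rb > Tl: the two effects oppose for this pair; the down-group effect wins (47 vs 19 kJ/mol).
H > Rb: H sits above Rb in group 1, so the down-group effect alone puts H higher.
Te > H: period and group pull opposite ways; the across-period shift dominates (190 vs 73 kJ/mol).
Cl > Te: relative to Te, both the across-period and down-group shifts push Cl's electron affinity up.
Tabulated electron affinity (kJ/mol): H 73, Cl 349, Rb 47, Te 190, Tl 19.
So from lowest to highest: Tl < Rb < H < Te < Cl.

Tl < Rb < H < Te < Cl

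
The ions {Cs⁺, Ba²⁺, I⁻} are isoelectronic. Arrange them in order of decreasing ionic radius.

I⁻ > Cs⁺ > Ba²⁺

All of these have 54 electrons, so size is governed by nuclear charge alone: the more protons, the stronger the pull on the same electron cloud, and the smaller the ion.
Nuclear charges: Ba²⁺ (Z=56), Cs⁺ (Z=55), I⁻ (Z=53).
Largest to smallest: I⁻ > Cs⁺ > Ba²⁺.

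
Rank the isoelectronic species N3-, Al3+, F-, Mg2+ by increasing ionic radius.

Al3+, Mg2+, F-, N3-

All of these have 10 electrons, so size is governed by nuclear charge alone: the more protons, the stronger the pull on the same electron cloud, and the smaller the ion.
Nuclear charges: Al3+ (Z=13), Mg2+ (Z=12), F- (Z=9), N3- (Z=7).
Smallest to largest: Al3+ < Mg2+ < F- < N3-.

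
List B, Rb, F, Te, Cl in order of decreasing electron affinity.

Cl, F, Te, Rb, B

B is in period 2, group 13; F is in period 2, group 17; Cl is in period 3, group 17; Rb is in period 5, group 1; Te is in period 5, group 16.
Atoms with high Z_eff and room in the valence shell (especially the halogens) have the most exothermic electron affinities.
Neither a single period nor a single group — weigh both effects.
Rb > B: this pair runs against the simple trend — see the exception note.
Te > Rb: both are in period 5; the period trend gives Te the larger value.
F > Te: both effects reinforce here, so F is clearly the higher of the two.
Cl > F: this pair runs against the simple trend — see the exception note.
Note the exception: Rb has a higher electron affinity than B, contrary to the simple trend — B's ns²np¹ configuration gives only a small electron affinity — the sparsely filled np subshell binds an added electron weakly.
Note the exception: Cl has a higher electron affinity than F, contrary to the simple trend — F's small 2p subshell makes the incoming electron feel strong e⁻–e⁻ repulsion, so Cl actually releases more energy on gaining an electron.
Tabulated electron affinity (kJ/mol): B 27, F 328, Cl 349, Rb 47, Te 190.
So from highest to lowest: Cl > F > Te > Rb > B.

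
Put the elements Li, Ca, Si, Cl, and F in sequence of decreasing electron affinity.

Li is in period 2, group 1; F is in period 2, group 17; Si is in period 3, group 14; Cl is in period 3, group 17; Ca is in period 4, group 2.
Atoms with high Z_eff and room in the valence shell (especially the halogens) have the most exothermic electron affinities.
Here both period and group differ, so the two effects have to be weighed against each other.
Li > Ca: the two effects oppose for this pair; the down-group effect wins (60 vs 2 kJ/mol).
Si > Li: the two effects oppose for this pair; the across-period effect wins (134 vs 60 kJ/mol).
F > Si: relative to Si, both the across-period and down-group shifts push F's electron affinity up.
Cl > F: this pair runs against the simple trend — see the exception note.
Note the exception: Cl has a higher electron affinity than F, contrary to the simple trend — F's small 2p subshell makes the incoming electron feel strong e⁻–e⁻ repulsion, so Cl actually releases more energy on gaining an electron.
Approximate values (kJ/mol): Li 60, F 328, Si 134, Cl 349, Ca 2.
So from highest to lowest: Cl > F > Si > Li > Ca.

Cl > F > Si > Li > Ca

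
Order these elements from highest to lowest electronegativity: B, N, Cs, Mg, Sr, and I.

N, I, B, Mg, Sr, Cs

B is in period 2, group 13; N is in period 2, group 15; Mg is in period 3, group 2; Sr is in period 5, group 2; I is in period 5, group 17; Cs is in period 6, group 1.
Atoms toward the upper right of the periodic table pull bonding electrons most strongly.
These span different periods and groups, so the two trends combine.
Sr > Cs: both effects reinforce here, so Sr is clearly the higher of the two.
Mg > Sr: Mg sits above Sr in group 2, so the down-group effect alone puts Mg higher.
B > Mg: both effects reinforce here, so B is clearly the higher of the two.
I > B: the two effects oppose for this pair; the across-period effect wins (2.66 vs 2.04).
N > I: the two effects oppose for this pair; the down-group effect wins (3.04 vs 2.66).
For reference (Pauling): B 2.04, N 3.04, Mg 1.31, Sr 0.95, I 2.66, Cs 0.79.
So from highest to lowest: N > I > B > Mg > Sr > Cs.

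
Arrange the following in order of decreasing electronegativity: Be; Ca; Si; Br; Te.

Br, Te, Si, Be, Ca

Be is in period 2, group 2; Si is in period 3, group 14; Ca is in period 4, group 2; Br is in period 4, group 17; Te is in period 5, group 16.
Smaller atoms with higher effective nuclear charge are more electronegative.
These span different periods and groups, so the two trends combine.
Be > Ca: they share group 2; the group trend gives Be the larger value.
Si > Be: period and group pull opposite ways; the across-period shift dominates (1.90 vs 1.57).
Te > Si: period and group pull opposite ways; the across-period shift dominates (2.10 vs 1.90).
Br > Te: both effects reinforce here, so Br is clearly the higher of the two.
Approximate values (Pauling): Be 1.57, Si 1.90, Ca 1.00, Br 2.96, Te 2.10.
So from highest to lowest: Br > Te > Si > Be > Ca.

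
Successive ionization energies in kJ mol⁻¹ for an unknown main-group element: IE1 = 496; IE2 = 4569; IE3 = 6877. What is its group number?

Group 1

Look for the largest jump between consecutive ionization energies: IE2/IE1 ≈ 9.2, far larger than any earlier ratio.
That jump marks the point where a core electron is being removed. So the atom has 1 valence electron.
A main-group element with 1 valence electron is in group 1.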